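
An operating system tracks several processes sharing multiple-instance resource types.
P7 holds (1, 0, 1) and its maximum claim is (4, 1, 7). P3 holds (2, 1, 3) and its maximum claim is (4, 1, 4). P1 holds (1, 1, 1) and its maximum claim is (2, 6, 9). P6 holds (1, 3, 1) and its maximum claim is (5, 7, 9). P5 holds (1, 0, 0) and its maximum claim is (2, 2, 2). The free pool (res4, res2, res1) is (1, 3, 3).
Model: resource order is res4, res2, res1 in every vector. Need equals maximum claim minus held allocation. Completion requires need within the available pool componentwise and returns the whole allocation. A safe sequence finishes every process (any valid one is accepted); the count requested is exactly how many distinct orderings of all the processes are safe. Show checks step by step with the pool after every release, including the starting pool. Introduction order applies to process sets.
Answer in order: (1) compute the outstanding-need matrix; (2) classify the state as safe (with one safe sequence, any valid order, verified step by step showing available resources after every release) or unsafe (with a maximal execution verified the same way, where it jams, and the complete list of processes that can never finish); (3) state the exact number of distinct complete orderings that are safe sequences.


(1) Need matrix, components ordered res4, res2, res1:
  P7: (3, 1, 6)
  P3: (2, 0, 1)
  P1: (1, 5, 8)
  P6: (4, 4, 8)
  P5: (1, 2, 2)
(2) The state is UNSAFE.
Key observation: no order helps: past P5, P3, P7, the free pool tops out at (5, 4, 7), below what each blocked process needs in res1.
A maximal execution: P5, P3, P7 — then nothing else fits. Check, step by step:
  pool = (1, 3, 3)
  P5: need (1, 2, 2) fits (1, 3, 3); releases (1, 0, 0), pool now (2, 3, 3)
  P3: need (2, 0, 1) fits (2, 3, 3); releases (2, 1, 3), pool now (4, 4, 6)
  P7: need (3, 1, 6) fits (4, 4, 6); releases (1, 0, 1), pool now (5, 4, 7)
  blocked: P1 wants (1, 5, 8), pool (5, 4, 7) — not enough res2 and res1
  blocked: P6 wants (4, 4, 8), pool (5, 4, 7) — not enough res1
Processes that can never finish: P1 and P6.
(3) The exact count: 0 of the possible complete orderings are safe sequences.


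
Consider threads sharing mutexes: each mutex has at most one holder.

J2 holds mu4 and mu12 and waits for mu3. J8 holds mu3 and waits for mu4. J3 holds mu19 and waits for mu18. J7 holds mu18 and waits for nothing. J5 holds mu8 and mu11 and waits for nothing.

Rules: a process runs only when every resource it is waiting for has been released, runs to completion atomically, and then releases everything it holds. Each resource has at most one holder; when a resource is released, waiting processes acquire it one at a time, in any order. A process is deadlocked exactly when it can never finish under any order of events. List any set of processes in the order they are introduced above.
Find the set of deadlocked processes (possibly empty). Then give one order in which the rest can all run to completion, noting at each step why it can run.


The deadlocked set is J2 and J8.
Key observation: the cycle J2 -> J8 -> J2 can never break — each member waits on the next; no other process is dragged down with it.
The rest can finish in the order J7, J5, J3.
Verifying each step:
  run J7 (it waits on nothing); releases mu18
  run J5 (it waits on nothing); releases mu8 and mu11
  J3 waits on mu18 — all released -> runs and releases mu19


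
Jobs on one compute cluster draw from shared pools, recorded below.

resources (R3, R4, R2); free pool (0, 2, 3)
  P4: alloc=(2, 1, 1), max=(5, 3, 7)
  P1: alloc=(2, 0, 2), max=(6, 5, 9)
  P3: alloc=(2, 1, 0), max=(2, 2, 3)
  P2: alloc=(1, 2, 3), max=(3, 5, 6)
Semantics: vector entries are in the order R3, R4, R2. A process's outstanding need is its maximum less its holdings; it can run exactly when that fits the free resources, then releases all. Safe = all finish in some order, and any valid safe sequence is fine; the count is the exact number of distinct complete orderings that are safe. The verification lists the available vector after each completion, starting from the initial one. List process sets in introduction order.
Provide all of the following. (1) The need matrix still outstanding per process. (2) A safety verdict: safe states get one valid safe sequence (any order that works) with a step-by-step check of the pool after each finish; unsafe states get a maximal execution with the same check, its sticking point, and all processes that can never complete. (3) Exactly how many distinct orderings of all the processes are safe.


(1) Remaining need (order R3, R4, R2):
  P4: (3, 2, 6)
  P1: (4, 5, 7)
  P3: (0, 1, 3)
  P2: (2, 3, 3)
(2) SAFE — a valid safe sequence is P3, P2, P4, P1.
Key observation: P3 is the earliest step where a requested resource binds exactly: need (0, 1, 3), pool (0, 2, 3) at its turn.
Verifying each step:
  pool = (0, 2, 3)
  run P3 (needs (0, 1, 3), free (0, 2, 3)); after release of (2, 1, 0) the pool is (2, 3, 3)
  run P2 (needs (2, 3, 3), free (2, 3, 3)); after release of (1, 2, 3) the pool is (3, 5, 6)
  run P4 (needs (3, 2, 6), free (3, 5, 6)); after release of (2, 1, 1) the pool is (5, 6, 7)
  run P1 (needs (4, 5, 7), free (5, 6, 7)); after release of (2, 0, 2) the pool is (7, 6, 9)
(3) The exact count: 1 of the possible complete orderings is a safe sequence.


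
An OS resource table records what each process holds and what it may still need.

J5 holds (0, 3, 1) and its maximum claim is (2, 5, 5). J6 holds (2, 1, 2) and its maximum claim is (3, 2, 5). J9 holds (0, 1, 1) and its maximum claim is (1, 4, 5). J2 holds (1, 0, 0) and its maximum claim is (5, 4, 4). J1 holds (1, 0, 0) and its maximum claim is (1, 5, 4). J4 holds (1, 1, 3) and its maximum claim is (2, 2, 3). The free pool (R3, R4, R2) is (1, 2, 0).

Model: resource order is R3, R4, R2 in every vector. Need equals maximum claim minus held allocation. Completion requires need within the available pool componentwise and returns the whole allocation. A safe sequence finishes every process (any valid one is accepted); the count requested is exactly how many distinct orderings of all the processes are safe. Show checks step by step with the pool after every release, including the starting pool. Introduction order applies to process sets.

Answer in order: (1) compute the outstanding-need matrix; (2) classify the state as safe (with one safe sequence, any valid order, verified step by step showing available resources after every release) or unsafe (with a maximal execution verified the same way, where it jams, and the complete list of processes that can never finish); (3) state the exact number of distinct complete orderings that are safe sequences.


(1) Need matrix, components ordered R3, R4, R2:
  J5: (2, 2, 4)
  J6: (1, 1, 3)
  J9: (1, 3, 4)
  J2: (4, 4, 4)
  J1: (0, 5, 4)
  J4: (1, 1, 0)
(2) SAFE, for example via the order J4, J6, J5, J2, J9, J1.
Key observation: the order's first zero-slack moment is J4 ((1, 1, 0) needed, (1, 2, 0) free — a requested resource with nothing to spare).
Step-by-step check:
  pool = (1, 2, 0)
  J4: need (1, 1, 0) fits (1, 2, 0); releases (1, 1, 3), pool now (2, 3, 3)
  J6: need (1, 1, 3) fits (2, 3, 3); releases (2, 1, 2), pool now (4, 4, 5)
  J5: need (2, 2, 4) fits (4, 4, 5); releases (0, 3, 1), pool now (4, 7, 6)
  J2: need (4, 4, 4) fits (4, 7, 6); releases (1, 0, 0), pool now (5, 7, 6)
  J9: need (1, 3, 4) fits (5, 7, 6); releases (0, 1, 1), pool now (5, 8, 7)
  J1: need (0, 5, 4) fits (5, 8, 7); releases (1, 0, 0), pool now (6, 8, 7)
(3) Exactly 16 of the possible complete orderings are safe sequences.


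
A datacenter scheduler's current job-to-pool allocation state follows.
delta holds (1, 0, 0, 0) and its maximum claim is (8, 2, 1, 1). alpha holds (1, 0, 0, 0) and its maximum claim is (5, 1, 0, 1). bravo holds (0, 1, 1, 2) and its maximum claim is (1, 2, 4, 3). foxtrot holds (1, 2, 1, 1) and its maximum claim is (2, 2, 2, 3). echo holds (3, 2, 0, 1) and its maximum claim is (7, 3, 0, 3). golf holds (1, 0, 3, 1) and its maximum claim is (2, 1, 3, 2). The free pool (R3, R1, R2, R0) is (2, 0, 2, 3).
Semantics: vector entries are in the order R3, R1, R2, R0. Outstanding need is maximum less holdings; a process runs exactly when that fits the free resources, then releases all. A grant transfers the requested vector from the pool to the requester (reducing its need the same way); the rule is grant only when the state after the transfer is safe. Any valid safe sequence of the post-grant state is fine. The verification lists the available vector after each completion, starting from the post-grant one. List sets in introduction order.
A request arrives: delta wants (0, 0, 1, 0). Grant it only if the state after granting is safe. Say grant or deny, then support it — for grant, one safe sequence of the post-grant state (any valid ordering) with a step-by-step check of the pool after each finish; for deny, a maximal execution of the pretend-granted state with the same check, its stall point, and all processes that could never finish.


GRANT. The post-grant state is safe; one safe sequence: foxtrot, golf, alpha, echo, delta, bravo.
Key observation: granting shrinks the pool to (2, 0, 1, 3), yet foxtrot still fits and the chain goes through.
Check on the post-grant state, step by step:
  pool = (2, 0, 1, 3)
  run foxtrot (needs (1, 0, 1, 2), free (2, 0, 1, 3)); after release of (1, 2, 1, 1) the pool is (3, 2, 2, 4)
  run golf (needs (1, 1, 0, 1), free (3, 2, 2, 4)); after release of (1, 0, 3, 1) the pool is (4, 2, 5, 5)
  run alpha (needs (4, 1, 0, 1), free (4, 2, 5, 5)); after release of (1, 0, 0, 0) the pool is (5, 2, 5, 5)
  run echo (needs (4, 1, 0, 2), free (5, 2, 5, 5)); after release of (3, 2, 0, 1) the pool is (8, 4, 5, 6)
  run delta (needs (7, 2, 0, 1), free (8, 4, 5, 6)); after release of (1, 0, 1, 0) the pool is (9, 4, 6, 6)
  run bravo (needs (1, 1, 3, 1), free (9, 4, 6, 6)); after release of (0, 1, 1, 2) the pool is (9, 5, 7, 8)


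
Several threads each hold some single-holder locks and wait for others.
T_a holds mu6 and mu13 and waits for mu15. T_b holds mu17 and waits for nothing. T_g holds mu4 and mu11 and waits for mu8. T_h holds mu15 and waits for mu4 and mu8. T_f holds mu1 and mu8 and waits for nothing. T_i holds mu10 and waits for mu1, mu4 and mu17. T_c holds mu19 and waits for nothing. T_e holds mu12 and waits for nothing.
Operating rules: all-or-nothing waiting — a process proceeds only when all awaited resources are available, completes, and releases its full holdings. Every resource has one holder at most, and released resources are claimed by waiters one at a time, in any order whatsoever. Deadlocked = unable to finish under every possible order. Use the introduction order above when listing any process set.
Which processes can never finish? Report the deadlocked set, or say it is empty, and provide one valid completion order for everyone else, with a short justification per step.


No process is deadlocked.
Key observation: the wait relation is loop-free; peeling off processes with no waits unwinds the whole state.
The rest can finish in the order T_c, T_f, T_g, T_h, T_b, T_a, T_i, T_e.
Verifying each step:
  T_c: no waits; runs immediately, freeing mu19
  T_f: no waits; runs immediately, freeing mu1 and mu8
  T_g: everything it awaited (mu8) is free; runs, freeing mu4 and mu11
  T_h: everything it awaited (mu4 and mu8) is free; runs, freeing mu15
  T_b: no waits; runs immediately, freeing mu17
  T_a: everything it awaited (mu15) is free; runs, freeing mu6 and mu13
  T_i: everything it awaited (mu1, mu4 and mu17) is free; runs, freeing mu10
  T_e: no waits; runs immediately, freeing mu12


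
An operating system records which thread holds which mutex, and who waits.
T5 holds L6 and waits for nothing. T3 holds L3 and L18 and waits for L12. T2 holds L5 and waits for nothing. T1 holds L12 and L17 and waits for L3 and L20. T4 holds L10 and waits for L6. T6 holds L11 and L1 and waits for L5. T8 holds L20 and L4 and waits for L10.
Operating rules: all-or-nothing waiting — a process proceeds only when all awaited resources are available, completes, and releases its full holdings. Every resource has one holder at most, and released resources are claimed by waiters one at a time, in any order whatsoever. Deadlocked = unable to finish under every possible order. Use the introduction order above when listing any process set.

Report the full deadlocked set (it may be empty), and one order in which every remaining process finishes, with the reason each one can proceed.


Deadlocked set: T3 and T1.
Key observation: the cycle T3 -> T1 -> T3 can never break — each member waits on the next; no other process is dragged down with it.
The rest can finish in the order T5, T4, T2, T6, T8.
Step-by-step check:
  T5: no waits; runs immediately, freeing L6
  run T4 (all its waits — L6 — are resolved); releases L10
  T2: no waits; runs immediately, freeing L5
  run T6 (all its waits — L5 — are resolved); releases L11 and L1
  run T8 (all its waits — L10 — are resolved); releases L20 and L4


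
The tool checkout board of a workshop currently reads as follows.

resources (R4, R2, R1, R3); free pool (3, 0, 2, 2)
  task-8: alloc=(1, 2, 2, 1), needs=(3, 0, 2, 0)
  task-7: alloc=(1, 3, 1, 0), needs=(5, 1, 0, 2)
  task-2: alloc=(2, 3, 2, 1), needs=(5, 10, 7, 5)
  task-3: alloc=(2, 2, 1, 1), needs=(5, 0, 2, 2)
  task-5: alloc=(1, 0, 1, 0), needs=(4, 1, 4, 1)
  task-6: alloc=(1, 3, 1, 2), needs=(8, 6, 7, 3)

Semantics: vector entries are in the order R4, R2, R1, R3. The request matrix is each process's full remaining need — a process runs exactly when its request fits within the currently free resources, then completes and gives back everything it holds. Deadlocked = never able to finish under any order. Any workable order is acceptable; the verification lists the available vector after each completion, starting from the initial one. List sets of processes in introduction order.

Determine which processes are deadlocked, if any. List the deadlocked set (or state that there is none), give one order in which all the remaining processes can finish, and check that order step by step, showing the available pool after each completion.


Nothing here is deadlocked.
Key observation: there is always a runnable process — task-8 first — so the state unwinds completely.
A valid finishing order for the others: task-8, task-5, task-7, task-3, task-6, task-2. Check, step by step:
  pool = (3, 0, 2, 2)
  task-8: need (3, 0, 2, 0) fits (3, 0, 2, 2); releases (1, 2, 2, 1), pool now (4, 2, 4, 3)
  task-5: need (4, 1, 4, 1) fits (4, 2, 4, 3); releases (1, 0, 1, 0), pool now (5, 2, 5, 3)
  task-7: need (5, 1, 0, 2) fits (5, 2, 5, 3); releases (1, 3, 1, 0), pool now (6, 5, 6, 3)
  task-3: need (5, 0, 2, 2) fits (6, 5, 6, 3); releases (2, 2, 1, 1), pool now (8, 7, 7, 4)
  task-6: need (8, 6, 7, 3) fits (8, 7, 7, 4); releases (1, 3, 1, 2), pool now (9, 10, 8, 6)
  task-2: need (5, 10, 7, 5) fits (9, 10, 8, 6); releases (2, 3, 2, 1), pool now (11, 13, 10, 7)


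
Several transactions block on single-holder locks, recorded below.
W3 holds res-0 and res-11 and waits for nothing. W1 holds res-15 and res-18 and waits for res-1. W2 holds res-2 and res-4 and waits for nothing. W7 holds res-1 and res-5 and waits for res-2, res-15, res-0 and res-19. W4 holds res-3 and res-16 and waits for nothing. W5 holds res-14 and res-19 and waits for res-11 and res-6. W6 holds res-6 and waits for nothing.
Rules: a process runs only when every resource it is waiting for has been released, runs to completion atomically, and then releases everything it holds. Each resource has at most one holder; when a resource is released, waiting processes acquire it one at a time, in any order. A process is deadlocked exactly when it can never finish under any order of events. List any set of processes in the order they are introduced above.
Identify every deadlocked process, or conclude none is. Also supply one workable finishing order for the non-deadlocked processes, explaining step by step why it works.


Deadlocked set: W1 and W7.
Key observation: the knot is the closed ring of waits W1 -> W7 -> W1; no other process is dragged down with it.
One completion order for the rest: W4, W6, W3, W2, W5.
Step-by-step check:
  run W4 (it waits on nothing); releases res-3 and res-16
  run W6 (it waits on nothing); releases res-6
  run W3 (it waits on nothing); releases res-0 and res-11
  run W2 (it waits on nothing); releases res-2 and res-4
  run W5 (all its waits — res-11 and res-6 — are resolved); releases res-14 and res-19


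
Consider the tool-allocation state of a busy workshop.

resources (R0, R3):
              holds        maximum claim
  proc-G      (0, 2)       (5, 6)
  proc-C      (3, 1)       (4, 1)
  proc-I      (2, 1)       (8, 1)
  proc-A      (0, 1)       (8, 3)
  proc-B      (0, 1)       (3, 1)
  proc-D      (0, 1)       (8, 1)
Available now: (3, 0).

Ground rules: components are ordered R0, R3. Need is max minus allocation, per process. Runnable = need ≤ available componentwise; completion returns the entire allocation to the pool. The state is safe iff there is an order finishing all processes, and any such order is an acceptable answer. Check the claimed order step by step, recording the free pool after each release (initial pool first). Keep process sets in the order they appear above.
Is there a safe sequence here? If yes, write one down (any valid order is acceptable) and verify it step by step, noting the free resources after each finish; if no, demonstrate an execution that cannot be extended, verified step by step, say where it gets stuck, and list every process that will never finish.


The state is SAFE; one workable sequence: proc-C, proc-I, proc-B, proc-A, proc-D, proc-G.
Key observation: at proc-I the run first touches a limit — (6, 0) against (6, 1), exact on a resource it actually requests.
Check, step by step:
  pool = (3, 0)
  proc-C needs (1, 0) <= (3, 0) -> finishes; pool += (3, 1) = (6, 1)
  proc-I needs (6, 0) <= (6, 1) -> finishes; pool += (2, 1) = (8, 2)
  proc-B needs (3, 0) <= (8, 2) -> finishes; pool += (0, 1) = (8, 3)
  proc-A needs (8, 2) <= (8, 3) -> finishes; pool += (0, 1) = (8, 4)
  proc-D needs (8, 0) <= (8, 4) -> finishes; pool += (0, 1) = (8, 5)
  proc-G needs (5, 4) <= (8, 5) -> finishes; pool += (0, 2) = (8, 7)


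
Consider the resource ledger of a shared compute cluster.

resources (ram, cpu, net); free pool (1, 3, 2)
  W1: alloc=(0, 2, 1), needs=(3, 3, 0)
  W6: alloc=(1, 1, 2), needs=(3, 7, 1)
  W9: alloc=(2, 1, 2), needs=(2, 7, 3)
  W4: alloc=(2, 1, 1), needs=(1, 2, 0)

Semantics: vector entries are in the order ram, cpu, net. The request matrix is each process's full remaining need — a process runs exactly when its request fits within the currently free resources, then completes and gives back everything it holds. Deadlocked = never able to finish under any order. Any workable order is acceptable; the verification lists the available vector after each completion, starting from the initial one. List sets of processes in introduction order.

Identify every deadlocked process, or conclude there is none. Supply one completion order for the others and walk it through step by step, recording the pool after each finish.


The deadlocked set is W6 and W9.
Key observation: cpu is the bottleneck — with W4, W1 done the pool holds (3, 6, 4), short of every remaining need.
One completion order for the rest: W4, W1. Step-by-step check:
  pool = (1, 3, 2)
  W4 needs (1, 2, 0) <= (1, 3, 2) -> finishes; pool += (2, 1, 1) = (3, 4, 3)
  W1 needs (3, 3, 0) <= (3, 4, 3) -> finishes; pool += (0, 2, 1) = (3, 6, 4)
The blocked processes can never fit:
  W6 still needs (3, 7, 1) but only (3, 6, 4) is free — short on cpu
  W9 still needs (2, 7, 3) but only (3, 6, 4) is free — short on cpu


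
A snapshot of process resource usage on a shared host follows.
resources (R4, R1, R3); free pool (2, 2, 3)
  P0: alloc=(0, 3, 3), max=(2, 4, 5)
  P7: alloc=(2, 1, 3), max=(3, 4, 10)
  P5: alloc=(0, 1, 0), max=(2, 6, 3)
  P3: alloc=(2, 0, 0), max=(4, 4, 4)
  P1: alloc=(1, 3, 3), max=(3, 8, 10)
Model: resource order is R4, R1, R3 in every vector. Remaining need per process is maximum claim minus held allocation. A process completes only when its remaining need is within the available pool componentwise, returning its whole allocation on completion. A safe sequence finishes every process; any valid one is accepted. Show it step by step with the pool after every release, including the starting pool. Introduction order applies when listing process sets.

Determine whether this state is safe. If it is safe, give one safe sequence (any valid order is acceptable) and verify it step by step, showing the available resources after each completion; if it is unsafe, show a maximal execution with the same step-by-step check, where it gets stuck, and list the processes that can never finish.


UNSAFE.
Key observation: the wall is R3: completing P0, P3, P5 brings the pool only to (4, 6, 6), and all the rest need more.
Going as far as possible: P0, P3, P5; after that, nothing fits. Walking it through:
  pool = (2, 2, 3)
  P0 needs (2, 1, 2) <= (2, 2, 3) -> finishes; pool += (0, 3, 3) = (2, 5, 6)
  P3 needs (2, 4, 4) <= (2, 5, 6) -> finishes; pool += (2, 0, 0) = (4, 5, 6)
  P5 needs (2, 5, 3) <= (4, 5, 6) -> finishes; pool += (0, 1, 0) = (4, 6, 6)
  P7 still needs (1, 3, 7) but only (4, 6, 6) is free — short on R3
  P1 still needs (2, 5, 7) but only (4, 6, 6) is free — short on R3
Processes that can never finish: P7 and P1.


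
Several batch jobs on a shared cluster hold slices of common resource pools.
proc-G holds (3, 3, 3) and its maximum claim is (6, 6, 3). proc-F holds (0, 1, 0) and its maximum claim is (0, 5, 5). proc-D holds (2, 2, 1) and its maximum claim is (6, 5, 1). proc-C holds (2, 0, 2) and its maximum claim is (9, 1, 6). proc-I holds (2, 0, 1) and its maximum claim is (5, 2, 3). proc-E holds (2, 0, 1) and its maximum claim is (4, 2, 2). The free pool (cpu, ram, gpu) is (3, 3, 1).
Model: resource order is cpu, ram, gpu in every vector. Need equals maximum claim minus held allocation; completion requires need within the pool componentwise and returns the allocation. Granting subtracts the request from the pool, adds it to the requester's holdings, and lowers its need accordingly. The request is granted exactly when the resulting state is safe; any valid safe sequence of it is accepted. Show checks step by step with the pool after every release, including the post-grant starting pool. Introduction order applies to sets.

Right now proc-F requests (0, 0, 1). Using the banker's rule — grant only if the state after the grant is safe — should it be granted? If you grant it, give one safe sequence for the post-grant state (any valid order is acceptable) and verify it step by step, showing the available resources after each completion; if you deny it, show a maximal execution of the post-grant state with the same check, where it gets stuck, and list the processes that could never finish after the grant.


GRANT — the state after the grant stays safe, e.g. via proc-G, proc-D, proc-C, proc-F, proc-E, proc-I.
Key observation: the transfer keeps a workable pool ((3, 3, 0)); proc-G starts the safe sequence.
Step-by-step check of the post-grant state:
  pool = (3, 3, 0)
  proc-G: need (3, 3, 0) fits (3, 3, 0); releases (3, 3, 3), pool now (6, 6, 3)
  proc-D: need (4, 3, 0) fits (6, 6, 3); releases (2, 2, 1), pool now (8, 8, 4)
  proc-C: need (7, 1, 4) fits (8, 8, 4); releases (2, 0, 2), pool now (10, 8, 6)
  proc-F: need (0, 4, 4) fits (10, 8, 6); releases (0, 1, 1), pool now (10, 9, 7)
  proc-E: need (2, 2, 1) fits (10, 9, 7); releases (2, 0, 1), pool now (12, 9, 8)
  proc-I: need (3, 2, 2) fits (12, 9, 8); releases (2, 0, 1), pool now (14, 9, 9)


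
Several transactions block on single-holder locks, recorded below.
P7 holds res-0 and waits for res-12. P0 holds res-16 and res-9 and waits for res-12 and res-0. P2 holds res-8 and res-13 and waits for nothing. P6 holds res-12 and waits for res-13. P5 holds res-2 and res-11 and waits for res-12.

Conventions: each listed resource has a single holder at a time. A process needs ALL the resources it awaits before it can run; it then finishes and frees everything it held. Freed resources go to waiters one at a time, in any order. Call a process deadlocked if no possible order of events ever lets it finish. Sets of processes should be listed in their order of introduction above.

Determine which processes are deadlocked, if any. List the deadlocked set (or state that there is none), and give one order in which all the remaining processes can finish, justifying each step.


Nothing here is deadlocked.
Key observation: the wait graph is acyclic; completion cascades from the unblocked processes through everyone else.
A valid finishing order for the others: P2, P6, P7, P5, P0.
Check, step by step:
  run P2 (it waits on nothing); releases res-8 and res-13
  run P6 (all its waits — res-13 — are resolved); releases res-12
  run P7 (all its waits — res-12 — are resolved); releases res-0
  run P5 (all its waits — res-12 — are resolved); releases res-2 and res-11
  run P0 (all its waits — res-12 and res-0 — are resolved); releases res-16 and res-9


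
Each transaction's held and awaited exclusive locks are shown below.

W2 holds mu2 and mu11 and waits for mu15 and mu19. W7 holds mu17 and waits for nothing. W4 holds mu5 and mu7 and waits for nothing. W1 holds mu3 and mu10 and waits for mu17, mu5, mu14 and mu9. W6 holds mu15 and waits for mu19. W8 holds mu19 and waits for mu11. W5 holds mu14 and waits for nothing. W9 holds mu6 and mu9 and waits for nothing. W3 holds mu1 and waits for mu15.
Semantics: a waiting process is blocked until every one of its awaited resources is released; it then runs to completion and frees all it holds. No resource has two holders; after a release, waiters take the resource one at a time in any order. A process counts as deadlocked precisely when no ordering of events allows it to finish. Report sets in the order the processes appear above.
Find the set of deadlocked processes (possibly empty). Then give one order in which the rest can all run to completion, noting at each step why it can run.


Deadlocked: W2, W6, W8 and W3.
Key observation: the waits loop around W2 -> W6 -> W8 -> W2 with no way out; W3 waits into the deadlock from upstream.
A valid finishing order for the others: W5, W4, W7, W9, W1.
Step-by-step check:
  W5: no waits; runs immediately, freeing mu14
  W4: no waits; runs immediately, freeing mu5 and mu7
  W7: no waits; runs immediately, freeing mu17
  W9: no waits; runs immediately, freeing mu6 and mu9
  W1 waits on mu17, mu5, mu14 and mu9 — all released -> runs and releases mu3 and mu10


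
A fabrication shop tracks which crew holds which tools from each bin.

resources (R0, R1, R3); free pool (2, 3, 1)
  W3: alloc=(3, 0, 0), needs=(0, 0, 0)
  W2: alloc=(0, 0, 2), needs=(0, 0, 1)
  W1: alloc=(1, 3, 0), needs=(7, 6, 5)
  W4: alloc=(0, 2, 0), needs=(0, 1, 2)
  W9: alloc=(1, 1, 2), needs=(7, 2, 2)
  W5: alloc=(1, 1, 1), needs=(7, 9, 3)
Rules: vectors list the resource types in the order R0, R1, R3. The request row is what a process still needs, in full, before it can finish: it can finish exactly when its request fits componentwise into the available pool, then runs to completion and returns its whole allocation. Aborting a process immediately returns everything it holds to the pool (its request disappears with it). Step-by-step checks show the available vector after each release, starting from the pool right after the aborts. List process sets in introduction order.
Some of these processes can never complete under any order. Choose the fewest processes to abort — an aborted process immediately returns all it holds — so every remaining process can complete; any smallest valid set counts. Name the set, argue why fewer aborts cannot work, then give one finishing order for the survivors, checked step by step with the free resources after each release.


The answer: abort W9 and W5.
Key observation: W1 could never have finished before the abort; with (2, 2, 3) returned by W9 and W5, it fits at step 4.
Why nothing smaller works — every single abort fails: W3 alone leaves W1 blocked (short on R0, R1 and R3); W2 alone leaves W1 blocked (short on R0, R1 and R3); W1 alone leaves W9 blocked (short on R0); W4 alone leaves W1 blocked (short on R0, R1 and R3); W9 alone leaves W1 blocked (short on R0); W5 alone leaves W1 blocked (short on R0 and R3).
Survivors finish in the order: W3, W4, W2, W1. Step-by-step check (pool after the aborts first):
  pool = (4, 5, 4)
  W3: need (0, 0, 0) fits (4, 5, 4); releases (3, 0, 0), pool now (7, 5, 4)
  W4: need (0, 1, 2) fits (7, 5, 4); releases (0, 2, 0), pool now (7, 7, 4)
  W2: need (0, 0, 1) fits (7, 7, 4); releases (0, 0, 2), pool now (7, 7, 6)
  W1: need (7, 6, 5) fits (7, 7, 6); releases (1, 3, 0), pool now (8, 10, 6)


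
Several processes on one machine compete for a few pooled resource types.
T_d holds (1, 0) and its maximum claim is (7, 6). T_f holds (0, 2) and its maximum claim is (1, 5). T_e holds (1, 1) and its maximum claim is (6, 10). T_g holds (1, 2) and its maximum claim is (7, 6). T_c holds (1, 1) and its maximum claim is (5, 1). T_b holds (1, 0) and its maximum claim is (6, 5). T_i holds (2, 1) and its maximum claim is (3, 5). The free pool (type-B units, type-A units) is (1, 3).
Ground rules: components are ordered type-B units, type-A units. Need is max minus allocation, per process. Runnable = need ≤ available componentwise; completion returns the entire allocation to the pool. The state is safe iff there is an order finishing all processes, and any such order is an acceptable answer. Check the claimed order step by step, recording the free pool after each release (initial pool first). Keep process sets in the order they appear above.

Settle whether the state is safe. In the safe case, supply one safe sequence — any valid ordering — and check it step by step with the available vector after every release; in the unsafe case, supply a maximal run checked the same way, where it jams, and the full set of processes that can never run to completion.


UNSAFE.
Key observation: after T_f, T_i complete, (3, 6) is the best the pool ever gets, yet each leftover process wants more type-B units.
Going as far as possible: T_f, T_i; after that, nothing fits. Walking it through:
  pool = (1, 3)
  run T_f (needs (1, 3), free (1, 3)); after release of (0, 2) the pool is (1, 5)
  run T_i (needs (1, 4), free (1, 5)); after release of (2, 1) the pool is (3, 6)
  T_d still needs (6, 6) but only (3, 6) is free — short on type-B units
  T_e still needs (5, 9) but only (3, 6) is free — short on type-B units and type-A units
  T_g still needs (6, 4) but only (3, 6) is free — short on type-B units
  T_c still needs (4, 0) but only (3, 6) is free — short on type-B units
  T_b still needs (5, 5) but only (3, 6) is free — short on type-B units
Processes that can never finish: T_d, T_e, T_g, T_c and T_b.


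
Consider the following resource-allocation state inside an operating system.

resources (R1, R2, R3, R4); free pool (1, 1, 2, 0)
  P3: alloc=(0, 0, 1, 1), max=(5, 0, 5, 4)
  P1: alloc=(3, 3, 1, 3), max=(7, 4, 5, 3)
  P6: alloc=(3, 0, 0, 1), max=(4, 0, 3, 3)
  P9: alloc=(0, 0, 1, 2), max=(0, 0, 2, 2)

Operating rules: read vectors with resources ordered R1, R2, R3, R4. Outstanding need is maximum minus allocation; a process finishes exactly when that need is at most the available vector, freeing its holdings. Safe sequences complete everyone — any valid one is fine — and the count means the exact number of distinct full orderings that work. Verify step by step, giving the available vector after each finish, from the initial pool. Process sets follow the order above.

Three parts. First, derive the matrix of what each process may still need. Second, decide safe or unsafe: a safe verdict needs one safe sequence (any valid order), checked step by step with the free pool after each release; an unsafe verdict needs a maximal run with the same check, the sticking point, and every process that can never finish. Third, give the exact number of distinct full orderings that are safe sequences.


(1) Remaining need (order R1, R2, R3, R4):
  P3: (5, 0, 4, 3)
  P1: (4, 1, 4, 0)
  P6: (1, 0, 3, 2)
  P9: (0, 0, 1, 0)
(2) UNSAFE.
Key observation: no order helps: past P9, P6, the free pool tops out at (4, 1, 3, 3), below what each blocked process needs in R3.
Going as far as possible: P9, P6; after that, nothing fits. Step-by-step check:
  pool = (1, 1, 2, 0)
  run P9 (needs (0, 0, 1, 0), free (1, 1, 2, 0)); after release of (0, 0, 1, 2) the pool is (1, 1, 3, 2)
  run P6 (needs (1, 0, 3, 2), free (1, 1, 3, 2)); after release of (3, 0, 0, 1) the pool is (4, 1, 3, 3)
  blocked: P3 wants (5, 0, 4, 3), pool (4, 1, 3, 3) — not enough R1 and R3
  blocked: P1 wants (4, 1, 4, 0), pool (4, 1, 3, 3) — not enough R3
Permanently blocked: P3 and P1.
(3) The exact count: 0 of the possible complete orderings are safe sequences.


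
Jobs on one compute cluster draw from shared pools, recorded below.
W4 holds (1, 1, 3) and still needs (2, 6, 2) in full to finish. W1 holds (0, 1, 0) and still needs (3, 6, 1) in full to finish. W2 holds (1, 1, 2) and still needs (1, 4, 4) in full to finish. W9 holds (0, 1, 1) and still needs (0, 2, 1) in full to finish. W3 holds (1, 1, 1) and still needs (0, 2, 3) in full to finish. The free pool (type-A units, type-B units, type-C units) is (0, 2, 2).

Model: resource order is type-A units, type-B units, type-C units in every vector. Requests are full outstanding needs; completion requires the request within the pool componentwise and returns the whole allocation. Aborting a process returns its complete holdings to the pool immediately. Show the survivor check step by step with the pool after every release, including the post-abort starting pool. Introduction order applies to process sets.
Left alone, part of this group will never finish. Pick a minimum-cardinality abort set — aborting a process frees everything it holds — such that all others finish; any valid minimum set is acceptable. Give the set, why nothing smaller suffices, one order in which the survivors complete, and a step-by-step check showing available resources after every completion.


Minimum abort set: W1.
Key observation: before aborting W1, W4 was permanently blocked — no order could ever run it; afterwards it completes at step 4.
Why nothing smaller works: aborting no one leaves the state deadlocked as given.
The survivors complete as W9, W3, W2, W4. Walking it through (starting from the post-abort pool):
  pool = (0, 3, 2)
  run W9 (needs (0, 2, 1), free (0, 3, 2)); after release of (0, 1, 1) the pool is (0, 4, 3)
  run W3 (needs (0, 2, 3), free (0, 4, 3)); after release of (1, 1, 1) the pool is (1, 5, 4)
  run W2 (needs (1, 4, 4), free (1, 5, 4)); after release of (1, 1, 2) the pool is (2, 6, 6)
  run W4 (needs (2, 6, 2), free (2, 6, 6)); after release of (1, 1, 3) the pool is (3, 7, 9)


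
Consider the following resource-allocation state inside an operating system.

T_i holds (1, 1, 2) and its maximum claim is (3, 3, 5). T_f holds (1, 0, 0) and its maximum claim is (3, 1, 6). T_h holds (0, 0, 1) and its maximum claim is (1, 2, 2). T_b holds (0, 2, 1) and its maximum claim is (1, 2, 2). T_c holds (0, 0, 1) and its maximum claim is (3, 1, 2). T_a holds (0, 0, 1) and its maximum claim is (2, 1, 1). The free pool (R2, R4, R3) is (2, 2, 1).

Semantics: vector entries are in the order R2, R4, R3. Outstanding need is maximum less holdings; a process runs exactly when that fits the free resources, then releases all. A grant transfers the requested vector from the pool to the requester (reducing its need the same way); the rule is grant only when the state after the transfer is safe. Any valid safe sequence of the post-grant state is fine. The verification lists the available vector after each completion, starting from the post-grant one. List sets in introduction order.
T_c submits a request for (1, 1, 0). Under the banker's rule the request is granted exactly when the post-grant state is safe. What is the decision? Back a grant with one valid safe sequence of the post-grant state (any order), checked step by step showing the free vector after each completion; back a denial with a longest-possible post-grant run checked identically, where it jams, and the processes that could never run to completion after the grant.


DENY: after the grant no complete ordering would exist.
Key observation: R2 is the bottleneck — with T_b, T_h done the pool holds (1, 3, 3), short of every remaining need.
After a pretend grant, a maximal execution: T_b, T_h — then nothing else fits. Verifying each step:
  pool = (1, 1, 1)
  T_b: need (1, 0, 1) fits (1, 1, 1); releases (0, 2, 1), pool now (1, 3, 2)
  T_h: need (1, 2, 1) fits (1, 3, 2); releases (0, 0, 1), pool now (1, 3, 3)
  blocked: T_i wants (2, 2, 3), pool (1, 3, 3) — not enough R2
  blocked: T_f wants (2, 1, 6), pool (1, 3, 3) — not enough R2 and R3
  blocked: T_c wants (2, 0, 1), pool (1, 3, 3) — not enough R2
  blocked: T_a wants (2, 1, 0), pool (1, 3, 3) — not enough R2
Had the request been granted, T_i, T_f, T_c and T_a could never finish.


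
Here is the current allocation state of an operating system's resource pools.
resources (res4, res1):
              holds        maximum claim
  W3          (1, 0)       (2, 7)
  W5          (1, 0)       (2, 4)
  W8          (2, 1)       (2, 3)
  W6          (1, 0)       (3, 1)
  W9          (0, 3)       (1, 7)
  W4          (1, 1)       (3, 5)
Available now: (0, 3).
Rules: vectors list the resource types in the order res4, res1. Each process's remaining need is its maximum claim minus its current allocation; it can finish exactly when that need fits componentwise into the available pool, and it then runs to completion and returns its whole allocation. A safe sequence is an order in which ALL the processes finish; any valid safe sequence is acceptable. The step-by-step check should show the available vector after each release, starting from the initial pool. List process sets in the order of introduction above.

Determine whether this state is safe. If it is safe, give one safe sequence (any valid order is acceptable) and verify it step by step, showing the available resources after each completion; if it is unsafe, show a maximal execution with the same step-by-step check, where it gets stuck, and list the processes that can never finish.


The state is SAFE; one workable sequence: W8, W9, W3, W6, W4, W5.
Key observation: reading the order forward, W9 is the first process whose need (1, 4) meets the free pool (2, 4) exactly on a resource it requests.
Walking it through:
  pool = (0, 3)
  W8 needs (0, 2) <= (0, 3) -> finishes; pool += (2, 1) = (2, 4)
  W9 needs (1, 4) <= (2, 4) -> finishes; pool += (0, 3) = (2, 7)
  W3 needs (1, 7) <= (2, 7) -> finishes; pool += (1, 0) = (3, 7)
  W6 needs (2, 1) <= (3, 7) -> finishes; pool += (1, 0) = (4, 7)
  W4 needs (2, 4) <= (4, 7) -> finishes; pool += (1, 1) = (5, 8)
  W5 needs (1, 4) <= (5, 8) -> finishes; pool += (1, 0) = (6, 8)


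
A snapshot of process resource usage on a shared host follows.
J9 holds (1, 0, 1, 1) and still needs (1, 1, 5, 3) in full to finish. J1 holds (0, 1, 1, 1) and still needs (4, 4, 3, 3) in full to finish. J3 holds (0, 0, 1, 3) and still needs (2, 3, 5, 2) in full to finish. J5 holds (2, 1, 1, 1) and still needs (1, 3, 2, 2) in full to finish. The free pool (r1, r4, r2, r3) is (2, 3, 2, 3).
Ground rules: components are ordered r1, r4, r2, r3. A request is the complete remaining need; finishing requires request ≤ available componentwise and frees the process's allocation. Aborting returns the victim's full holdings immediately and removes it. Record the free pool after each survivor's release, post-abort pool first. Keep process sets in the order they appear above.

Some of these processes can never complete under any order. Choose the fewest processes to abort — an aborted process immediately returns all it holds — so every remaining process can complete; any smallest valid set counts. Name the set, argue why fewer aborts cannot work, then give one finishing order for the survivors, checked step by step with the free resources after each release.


Minimum abort set: J9.
Key observation: J3 was stuck for good until J9 gave back (1, 0, 1, 1); in the order shown it finishes at step 3.
Minimality: the empty abort set fails — the state is deadlocked as it stands.
One survivor order: J5, J1, J3. Check, step by step (post-abort pool first):
  pool = (3, 3, 3, 4)
  run J5 (needs (1, 3, 2, 2), free (3, 3, 3, 4)); after release of (2, 1, 1, 1) the pool is (5, 4, 4, 5)
  run J1 (needs (4, 4, 3, 3), free (5, 4, 4, 5)); after release of (0, 1, 1, 1) the pool is (5, 5, 5, 6)
  run J3 (needs (2, 3, 5, 2), free (5, 5, 5, 6)); after release of (0, 0, 1, 3) the pool is (5, 5, 6, 9)
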